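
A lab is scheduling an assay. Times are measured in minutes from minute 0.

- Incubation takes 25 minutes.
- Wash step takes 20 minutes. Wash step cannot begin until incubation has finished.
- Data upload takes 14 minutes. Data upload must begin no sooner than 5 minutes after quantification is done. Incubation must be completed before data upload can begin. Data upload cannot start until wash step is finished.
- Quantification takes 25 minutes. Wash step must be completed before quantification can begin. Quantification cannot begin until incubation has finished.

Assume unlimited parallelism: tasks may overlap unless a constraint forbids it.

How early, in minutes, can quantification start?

Incubation can start immediately at minute 0; it finishes at minute 25.
Wash step cannot begin until incubation (finishes minute 25). It runs from minute 25 to 25 + 20 = minute 45.
Quantification waits on wash step (finishes minute 45); incubation (finishes minute 25). The latest of these is minute 45, which is the earliest quantification can start.

45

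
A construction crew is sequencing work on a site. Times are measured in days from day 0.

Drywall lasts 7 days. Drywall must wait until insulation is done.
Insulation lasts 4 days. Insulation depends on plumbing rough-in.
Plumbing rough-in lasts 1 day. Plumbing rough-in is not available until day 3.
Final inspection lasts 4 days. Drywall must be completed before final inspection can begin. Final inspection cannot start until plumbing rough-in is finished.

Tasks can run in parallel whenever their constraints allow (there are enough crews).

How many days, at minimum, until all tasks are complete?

Plumbing rough-in cannot begin until its own release at day 3. It runs from day 3 to 3 + 1 = day 4.
Insulation waits on plumbing rough-in (finishes day 4), so it starts at day 4 and finishes at 4 + 4 = day 8.
After insulation (finishes day 8), drywall can start at day 8 and finishes at day 15.
Final inspection cannot start until drywall (finishes day 15); plumbing rough-in (finishes day 4). The controlling bound is day 15, so final inspection finishes at 15 + 4 = day 19.
All tasks are finished once the last one completes. Finish times: Plumbing rough-in at 4, Insulation at 8, Drywall at 15, Final inspection at 19. The latest is day 19.

19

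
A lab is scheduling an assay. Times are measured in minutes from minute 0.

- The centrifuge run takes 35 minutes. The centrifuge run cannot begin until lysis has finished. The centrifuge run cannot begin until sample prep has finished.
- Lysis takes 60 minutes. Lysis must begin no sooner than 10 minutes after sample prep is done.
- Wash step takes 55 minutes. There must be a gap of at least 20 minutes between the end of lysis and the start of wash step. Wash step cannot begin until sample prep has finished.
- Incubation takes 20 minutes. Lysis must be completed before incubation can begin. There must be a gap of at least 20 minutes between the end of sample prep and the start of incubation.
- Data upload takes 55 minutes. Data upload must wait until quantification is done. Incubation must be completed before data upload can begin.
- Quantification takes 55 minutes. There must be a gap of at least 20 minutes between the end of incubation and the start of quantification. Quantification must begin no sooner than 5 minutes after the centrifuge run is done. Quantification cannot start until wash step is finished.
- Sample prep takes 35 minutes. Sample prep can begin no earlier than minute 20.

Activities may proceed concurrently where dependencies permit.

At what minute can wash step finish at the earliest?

After its own release at minute 20, sample prep can start at minute 20 and finishes at minute 55.
Lysis cannot begin until sample prep (finishes minute 55, plus 10-minute gap → minute 65). It runs from minute 65 to 65 + 60 = minute 125.
Wash step has to wait for lysis (finishes minute 125, plus 20-minute gap → minute 145); sample prep (finishes minute 55). The latest of these is minute 145, so wash step runs minute 145 to 145 + 55 = minute 200.

200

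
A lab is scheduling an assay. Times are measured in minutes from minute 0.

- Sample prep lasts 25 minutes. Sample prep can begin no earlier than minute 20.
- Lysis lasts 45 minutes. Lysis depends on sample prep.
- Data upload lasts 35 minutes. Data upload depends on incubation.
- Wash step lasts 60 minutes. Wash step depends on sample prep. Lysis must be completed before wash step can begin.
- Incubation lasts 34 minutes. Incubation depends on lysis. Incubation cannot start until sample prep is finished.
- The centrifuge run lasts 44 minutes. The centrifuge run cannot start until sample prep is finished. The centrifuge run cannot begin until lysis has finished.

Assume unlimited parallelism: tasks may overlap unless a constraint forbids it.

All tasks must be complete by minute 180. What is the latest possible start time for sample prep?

41

Nothing follows data upload; the deadline of minute 180 is its only limit. It must start by 180 − 35 = minute 145.
Since data upload (must start by minute 145) depends on it, incubation must finish by minute 145. Backing off its 34-minute duration gives a latest start of minute 111.
To finish by minute 180, the centrifuge run (duration 44) must start no later than minute 136.
To finish by minute 180, wash step (duration 60) must start no later than minute 120.
Lysis has several dependents: incubation (must start by minute 111); the centrifuge run (must start by minute 136); wash step (must start by minute 120). The earliest of those limits is minute 111, so lysis must start by 111 − 45 = minute 66.
Sample prep must finish in time for lysis (must start by minute 66); incubation (must start by minute 111); the centrifuge run (must start by minute 136); wash step (must start by minute 120). The tightest is minute 66, so sample prep must start by 66 − 25 = minute 41.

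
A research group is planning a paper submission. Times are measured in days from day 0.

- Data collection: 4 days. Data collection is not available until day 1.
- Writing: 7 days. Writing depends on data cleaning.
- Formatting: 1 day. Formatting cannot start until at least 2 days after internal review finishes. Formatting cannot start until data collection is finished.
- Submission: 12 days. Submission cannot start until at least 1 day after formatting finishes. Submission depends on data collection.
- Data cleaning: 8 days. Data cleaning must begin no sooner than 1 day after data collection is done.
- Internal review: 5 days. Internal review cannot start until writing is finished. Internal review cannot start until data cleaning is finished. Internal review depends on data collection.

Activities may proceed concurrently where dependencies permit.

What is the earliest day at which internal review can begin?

Data collection waits on its own release at day 1, so it starts at day 1 and finishes at 1 + 4 = day 5.
Data cleaning waits on data collection (finishes day 5, plus 1-day gap → day 6), so it starts at day 6 and finishes at 6 + 8 = day 14.
After data cleaning (finishes day 14), writing can start at day 14 and finishes at day 21.
Internal review waits on writing (finishes day 21); data cleaning (finishes day 14); data collection (finishes day 5). The latest of these is day 21, which is the earliest internal review can start.

21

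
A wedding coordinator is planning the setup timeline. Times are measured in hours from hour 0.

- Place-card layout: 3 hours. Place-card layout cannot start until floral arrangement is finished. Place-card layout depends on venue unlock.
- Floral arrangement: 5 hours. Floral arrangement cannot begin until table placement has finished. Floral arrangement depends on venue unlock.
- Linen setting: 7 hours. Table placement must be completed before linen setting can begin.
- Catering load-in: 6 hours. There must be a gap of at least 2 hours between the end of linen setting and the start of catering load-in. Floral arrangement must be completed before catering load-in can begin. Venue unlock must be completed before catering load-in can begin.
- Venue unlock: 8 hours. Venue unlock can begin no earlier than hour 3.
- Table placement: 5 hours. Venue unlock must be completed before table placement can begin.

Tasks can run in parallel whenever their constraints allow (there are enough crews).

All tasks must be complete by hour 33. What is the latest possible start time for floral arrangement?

22

Catering load-in must finish by hour 33; it takes 6 hours, so it must start by 33 − 6 = hour 27.
To finish by hour 33, place-card layout (duration 3) must start no later than hour 30.
Floral arrangement feeds catering load-in (must start by hour 27); place-card layout (must start by hour 30). Taking the minimum, floral arrangement must finish by hour 27 and start by 27 − 5 = hour 22.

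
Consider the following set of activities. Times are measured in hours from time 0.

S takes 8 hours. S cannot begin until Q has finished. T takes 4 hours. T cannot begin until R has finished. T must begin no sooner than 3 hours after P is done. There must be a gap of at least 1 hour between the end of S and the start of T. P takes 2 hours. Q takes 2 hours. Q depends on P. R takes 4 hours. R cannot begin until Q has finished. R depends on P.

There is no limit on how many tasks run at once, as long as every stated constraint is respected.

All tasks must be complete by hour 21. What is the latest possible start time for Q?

6

Nothing follows T; the deadline of hour 21 is its only limit. It must start by 21 − 4 = hour 17.
R feeds into T (must start by hour 17); so R must finish by hour 17 and therefore start by hour 13.
S has to be done before T (must start by hour 17, minus 1-hour gap → hour 16). That means finishing by hour 16, i.e. starting by 16 − 8 = hour 8.
Q has several dependents: R (must start by hour 13); S (must start by hour 8). The earliest of those limits is hour 8, so Q must start by 8 − 2 = hour 6.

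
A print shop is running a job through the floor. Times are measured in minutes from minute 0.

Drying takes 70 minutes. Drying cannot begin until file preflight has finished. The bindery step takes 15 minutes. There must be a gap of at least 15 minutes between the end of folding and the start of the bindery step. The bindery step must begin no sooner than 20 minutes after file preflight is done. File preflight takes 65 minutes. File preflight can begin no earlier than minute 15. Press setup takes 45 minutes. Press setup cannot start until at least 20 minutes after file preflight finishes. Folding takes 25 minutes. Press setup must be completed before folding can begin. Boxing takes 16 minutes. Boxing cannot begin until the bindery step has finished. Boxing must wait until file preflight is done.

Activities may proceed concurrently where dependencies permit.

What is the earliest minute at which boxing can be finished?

216

File preflight waits on its own release at minute 15, so it starts at minute 15 and finishes at 15 + 65 = minute 80.
After file preflight (finishes minute 80, plus 20-minute gap → minute 100), press setup can start at minute 100 and finishes at minute 145.
After press setup (finishes minute 145), folding can start at minute 145 and finishes at minute 170.
The bindery step has to wait for folding (finishes minute 170, plus 15-minute gap → minute 185); file preflight (finishes minute 80, plus 20-minute gap → minute 100). The latest of these is minute 185, so the bindery step runs minute 185 to 185 + 15 = minute 200.
For boxing: the bindery step (finishes minute 200); file preflight (finishes minute 80). Taking the maximum gives a start of minute 200, and it finishes at 200 + 16 = minute 216.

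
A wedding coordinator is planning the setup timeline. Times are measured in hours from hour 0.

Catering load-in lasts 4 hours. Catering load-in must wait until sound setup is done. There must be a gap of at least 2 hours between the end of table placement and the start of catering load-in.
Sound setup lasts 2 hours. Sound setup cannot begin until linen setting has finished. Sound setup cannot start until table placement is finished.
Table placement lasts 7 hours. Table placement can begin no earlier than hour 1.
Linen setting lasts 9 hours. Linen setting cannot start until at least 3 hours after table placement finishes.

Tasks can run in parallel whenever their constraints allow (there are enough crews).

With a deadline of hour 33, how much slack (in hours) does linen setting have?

7

Table placement waits on its own release at hour 1, so it starts at hour 1 and finishes at 1 + 7 = hour 8.
Linen setting cannot begin until table placement (finishes hour 8, plus 3-hour gap → hour 11). It runs from hour 11 to 11 + 9 = hour 20.

Working backward from the deadline:
Catering load-in has no dependents, so it just needs to finish by hour 33. Starting by 33 − 4 = hour 29 achieves that.
Sound setup must finish before catering load-in (must start by hour 29). With a 2-hour duration, sound setup must start by 29 − 2 = hour 27.
Linen setting has to be done before sound setup (must start by hour 27). That means finishing by hour 27, i.e. starting by 27 − 9 = hour 18.
So linen setting can start as early as hour 11 and as late as hour 18, giving 18 − 11 = 7 hours of slack.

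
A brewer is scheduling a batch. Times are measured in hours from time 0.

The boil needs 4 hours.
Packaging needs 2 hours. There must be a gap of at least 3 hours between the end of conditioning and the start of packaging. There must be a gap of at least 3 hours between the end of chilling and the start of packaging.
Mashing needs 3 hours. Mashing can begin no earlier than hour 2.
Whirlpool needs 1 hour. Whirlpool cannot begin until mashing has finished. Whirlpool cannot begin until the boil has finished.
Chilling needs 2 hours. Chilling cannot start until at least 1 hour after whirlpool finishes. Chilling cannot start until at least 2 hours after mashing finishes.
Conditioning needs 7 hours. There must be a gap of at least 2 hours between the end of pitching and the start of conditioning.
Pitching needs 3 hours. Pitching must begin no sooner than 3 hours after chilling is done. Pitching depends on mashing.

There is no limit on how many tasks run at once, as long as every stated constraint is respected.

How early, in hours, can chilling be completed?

9

The boil can start immediately at hour 0; it finishes at hour 4.
Mashing cannot begin until its own release at hour 2. It runs from hour 2 to 2 + 3 = hour 5.
For whirlpool: mashing (finishes hour 5); the boil (finishes hour 4). Taking the maximum gives a start of hour 5, and it finishes at 5 + 1 = hour 6.
Chilling needs all of whirlpool (finishes hour 6, plus 1-hour gap → hour 7); mashing (finishes hour 5, plus 2-hour gap → hour 7). That puts its earliest start at hour 7; it finishes at 7 + 2 = hour 9.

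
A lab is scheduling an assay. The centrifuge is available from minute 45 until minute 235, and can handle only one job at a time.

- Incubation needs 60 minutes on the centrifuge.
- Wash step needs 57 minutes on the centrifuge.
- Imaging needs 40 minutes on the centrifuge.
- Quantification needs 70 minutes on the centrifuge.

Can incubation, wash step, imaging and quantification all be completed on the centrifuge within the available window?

No

The centrifuge window is 235 − 45 = 190 minutes.
Running back to back, the jobs need 60 + 57 + 40 + 70 = 227 minutes on the centrifuge.
Since 227 > 190, they cannot all fit.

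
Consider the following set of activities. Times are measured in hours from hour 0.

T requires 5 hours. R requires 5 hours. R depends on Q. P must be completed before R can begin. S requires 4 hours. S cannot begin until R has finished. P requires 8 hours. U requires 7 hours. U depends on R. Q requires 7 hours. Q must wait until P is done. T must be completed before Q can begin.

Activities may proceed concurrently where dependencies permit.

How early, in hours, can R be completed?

T can start immediately at hour 0; it finishes at hour 5.
Nothing blocks P, so it runs from hour 0 to hour 8.
For Q: P (finishes hour 8); T (finishes hour 5). Taking the maximum gives a start of hour 8, and it finishes at 8 + 7 = hour 15.
R needs all of Q (finishes hour 15); P (finishes hour 8). That puts its earliest start at hour 15; it finishes at 15 + 5 = hour 20.

20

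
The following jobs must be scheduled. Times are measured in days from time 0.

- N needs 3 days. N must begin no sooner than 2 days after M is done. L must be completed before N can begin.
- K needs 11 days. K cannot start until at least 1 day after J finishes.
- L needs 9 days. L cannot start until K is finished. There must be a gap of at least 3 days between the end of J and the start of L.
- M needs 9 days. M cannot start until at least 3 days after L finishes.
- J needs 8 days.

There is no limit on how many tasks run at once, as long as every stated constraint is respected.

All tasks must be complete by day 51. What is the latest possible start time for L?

N has no dependents, so it just needs to finish by day 51. Starting by 51 − 3 = day 48 achieves that.
M has to be done before N (must start by day 48, minus 2-day gap → day 46). That means finishing by day 46, i.e. starting by 46 − 9 = day 37.
L feeds M (must start by day 37, minus 3-day gap → day 34); N (must start by day 48). Taking the minimum, L must finish by day 34 and start by 34 − 9 = day 25.

25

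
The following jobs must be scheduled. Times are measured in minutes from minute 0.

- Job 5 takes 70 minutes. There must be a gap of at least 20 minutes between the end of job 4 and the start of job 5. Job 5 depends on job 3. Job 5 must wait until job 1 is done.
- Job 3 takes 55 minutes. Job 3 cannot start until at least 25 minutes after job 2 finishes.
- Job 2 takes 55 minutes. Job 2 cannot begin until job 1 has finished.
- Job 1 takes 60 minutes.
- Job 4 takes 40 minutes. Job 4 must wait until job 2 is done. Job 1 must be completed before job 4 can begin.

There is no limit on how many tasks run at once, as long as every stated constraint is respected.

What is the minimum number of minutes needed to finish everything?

265

Nothing blocks job 1, so it runs from minute 0 to minute 60.
Job 2 waits on job 1 (finishes minute 60), so it starts at minute 60 and finishes at 60 + 55 = minute 115.
Job 4 needs all of job 2 (finishes minute 115); job 1 (finishes minute 60). That puts its earliest start at minute 115; it finishes at 115 + 40 = minute 155.
After job 2 (finishes minute 115, plus 25-minute gap → minute 140), job 3 can start at minute 140 and finishes at minute 195.
Job 5 needs all of job 4 (finishes minute 155, plus 20-minute gap → minute 175); job 3 (finishes minute 195); job 1 (finishes minute 60). That puts its earliest start at minute 195; it finishes at 195 + 70 = minute 265.
All tasks are finished once the last one completes. Finish times: Job 1 at 60, Job 2 at 115, Job 3 at 195, Job 4 at 155, Job 5 at 265. The latest is minute 265.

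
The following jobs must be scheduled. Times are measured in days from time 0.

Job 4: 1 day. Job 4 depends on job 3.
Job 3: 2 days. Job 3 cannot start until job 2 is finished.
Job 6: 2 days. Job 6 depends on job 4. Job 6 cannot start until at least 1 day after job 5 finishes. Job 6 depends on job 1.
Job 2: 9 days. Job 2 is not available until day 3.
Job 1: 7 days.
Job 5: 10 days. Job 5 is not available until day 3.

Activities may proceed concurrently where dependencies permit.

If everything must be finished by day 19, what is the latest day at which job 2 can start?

5

Job 6 must finish by day 19; it takes 2 days, so it must start by 19 − 2 = day 17.
Job 4 has to be done before job 6 (must start by day 17). That means finishing by day 17, i.e. starting by 17 − 1 = day 16.
Job 3 feeds into job 4 (must start by day 16); so job 3 must finish by day 16 and therefore start by day 14.
Job 2 has to be done before job 3 (must start by day 14). That means finishing by day 14, i.e. starting by 14 − 9 = day 5.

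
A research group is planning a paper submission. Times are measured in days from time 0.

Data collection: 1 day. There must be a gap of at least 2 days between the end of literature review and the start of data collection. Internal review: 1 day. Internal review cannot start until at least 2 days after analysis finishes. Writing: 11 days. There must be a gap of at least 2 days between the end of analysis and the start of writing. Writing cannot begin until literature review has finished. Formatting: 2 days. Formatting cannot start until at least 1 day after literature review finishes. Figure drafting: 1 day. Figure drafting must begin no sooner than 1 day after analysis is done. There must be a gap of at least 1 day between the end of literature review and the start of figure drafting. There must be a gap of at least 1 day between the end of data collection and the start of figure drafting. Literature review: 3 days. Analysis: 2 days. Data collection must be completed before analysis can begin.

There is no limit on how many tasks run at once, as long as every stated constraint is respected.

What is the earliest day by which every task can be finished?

Literature review has no prerequisites, so it starts at day 0 and finishes at day 3.
Formatting waits on literature review (finishes day 3, plus 1-day gap → day 4), so it starts at day 4 and finishes at 4 + 2 = day 6.
Data collection waits on literature review (finishes day 3, plus 2-day gap → day 5), so it starts at day 5 and finishes at 5 + 1 = day 6.
Analysis cannot begin until data collection (finishes day 6). It runs from day 6 to 6 + 2 = day 8.
Internal review cannot begin until analysis (finishes day 8, plus 2-day gap → day 10). It runs from day 10 to 10 + 1 = day 11.
Writing needs all of analysis (finishes day 8, plus 2-day gap → day 10); literature review (finishes day 3). That puts its earliest start at day 10; it finishes at 10 + 11 = day 21.
For figure drafting: analysis (finishes day 8, plus 1-day gap → day 9); literature review (finishes day 3, plus 1-day gap → day 4); data collection (finishes day 6, plus 1-day gap → day 7). Taking the maximum gives a start of day 9, and it finishes at 9 + 1 = day 10.
All tasks are finished once the last one completes. Finish times: Literature review at 3, Data collection at 6, Analysis at 8, Figure drafting at 10, Writing at 21, Internal review at 11, Formatting at 6. The latest is day 21.

21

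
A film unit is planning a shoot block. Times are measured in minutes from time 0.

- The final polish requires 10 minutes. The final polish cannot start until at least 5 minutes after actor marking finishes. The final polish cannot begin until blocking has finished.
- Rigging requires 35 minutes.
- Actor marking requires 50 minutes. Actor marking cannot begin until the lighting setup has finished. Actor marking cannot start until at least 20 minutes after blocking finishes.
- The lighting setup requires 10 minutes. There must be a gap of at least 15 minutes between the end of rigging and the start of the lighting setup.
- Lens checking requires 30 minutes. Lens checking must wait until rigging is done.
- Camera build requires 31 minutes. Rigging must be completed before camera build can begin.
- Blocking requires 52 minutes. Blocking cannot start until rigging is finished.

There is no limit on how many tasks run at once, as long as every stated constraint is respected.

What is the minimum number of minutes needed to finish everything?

172

Rigging has no prerequisites, so it starts at minute 0 and finishes at minute 35.
Blocking waits on rigging (finishes minute 35), so it starts at minute 35 and finishes at 35 + 52 = minute 87.
Lens checking cannot begin until rigging (finishes minute 35). It runs from minute 35 to 35 + 30 = minute 65.
Camera build cannot begin until rigging (finishes minute 35). It runs from minute 35 to 35 + 31 = minute 66.
The lighting setup cannot begin until rigging (finishes minute 35, plus 15-minute gap → minute 50). It runs from minute 50 to 50 + 10 = minute 60.
Actor marking cannot start until the lighting setup (finishes minute 60); blocking (finishes minute 87, plus 20-minute gap → minute 107). The controlling bound is minute 107, so actor marking finishes at 107 + 50 = minute 157.
The final polish has to wait for actor marking (finishes minute 157, plus 5-minute gap → minute 162); blocking (finishes minute 87). The latest of these is minute 162, so the final polish runs minute 162 to 162 + 10 = minute 172.
All tasks are finished once the last one completes. Finish times: Rigging at 35, The lighting setup at 60, Camera build at 66, Lens checking at 65, Blocking at 87, Actor marking at 157, The final polish at 172. The latest is minute 172.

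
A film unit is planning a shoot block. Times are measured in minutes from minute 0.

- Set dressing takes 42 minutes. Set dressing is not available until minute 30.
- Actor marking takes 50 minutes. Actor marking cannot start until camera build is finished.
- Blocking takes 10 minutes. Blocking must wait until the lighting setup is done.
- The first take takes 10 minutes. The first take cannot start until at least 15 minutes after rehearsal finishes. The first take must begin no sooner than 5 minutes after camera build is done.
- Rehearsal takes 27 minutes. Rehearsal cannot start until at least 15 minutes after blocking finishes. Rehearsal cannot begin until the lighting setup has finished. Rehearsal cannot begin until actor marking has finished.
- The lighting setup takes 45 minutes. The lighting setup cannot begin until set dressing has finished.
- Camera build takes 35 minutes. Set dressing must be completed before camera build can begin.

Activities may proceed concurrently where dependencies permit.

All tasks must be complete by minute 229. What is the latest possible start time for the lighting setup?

107

To finish by minute 229, the first take (duration 10) must start no later than minute 219.
Since the first take (must start by minute 219, minus 15-minute gap → minute 204) depends on it, rehearsal must finish by minute 204. Backing off its 27-minute duration gives a latest start of minute 177.
Blocking has to be done before rehearsal (must start by minute 177, minus 15-minute gap → minute 162). That means finishing by minute 162, i.e. starting by 162 − 10 = minute 152.
For the lighting setup: blocking (must start by minute 152); rehearsal (must start by minute 177). The most restrictive is minute 152; with a 45-minute duration, the lighting setup must start by minute 107.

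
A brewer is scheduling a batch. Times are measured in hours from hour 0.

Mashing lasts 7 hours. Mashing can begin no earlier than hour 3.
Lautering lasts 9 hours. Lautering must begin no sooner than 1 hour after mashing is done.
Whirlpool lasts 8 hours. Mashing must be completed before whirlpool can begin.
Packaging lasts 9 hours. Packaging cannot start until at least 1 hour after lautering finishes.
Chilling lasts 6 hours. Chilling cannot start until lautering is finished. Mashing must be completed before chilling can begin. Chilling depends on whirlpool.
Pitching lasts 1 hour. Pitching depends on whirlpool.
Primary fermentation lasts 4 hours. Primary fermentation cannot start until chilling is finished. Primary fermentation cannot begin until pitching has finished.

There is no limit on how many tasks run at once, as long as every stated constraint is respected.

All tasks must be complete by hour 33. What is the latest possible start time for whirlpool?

15

To finish by hour 33, primary fermentation (duration 4) must start no later than hour 29.
Chilling has to be done before primary fermentation (must start by hour 29). That means finishing by hour 29, i.e. starting by 29 − 6 = hour 23.
Pitching must finish before primary fermentation (must start by hour 29). With a 1-hour duration, pitching must start by 29 − 1 = hour 28.
Whirlpool must finish in time for chilling (must start by hour 23); pitching (must start by hour 28). The tightest is hour 23, so whirlpool must start by 23 − 8 = hour 15.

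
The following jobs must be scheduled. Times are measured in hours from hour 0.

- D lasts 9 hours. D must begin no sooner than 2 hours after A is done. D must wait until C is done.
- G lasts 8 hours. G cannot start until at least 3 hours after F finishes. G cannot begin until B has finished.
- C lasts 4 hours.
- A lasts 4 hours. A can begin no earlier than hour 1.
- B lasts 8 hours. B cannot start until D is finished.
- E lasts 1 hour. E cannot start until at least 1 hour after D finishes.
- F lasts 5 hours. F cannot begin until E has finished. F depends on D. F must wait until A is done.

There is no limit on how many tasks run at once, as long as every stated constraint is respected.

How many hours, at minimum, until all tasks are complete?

Nothing blocks C, so it runs from hour 0 to hour 4.
After its own release at hour 1, A can start at hour 1 and finishes at hour 5.
D cannot start until A (finishes hour 5, plus 2-hour gap → hour 7); C (finishes hour 4). The controlling bound is hour 7, so D finishes at 7 + 9 = hour 16.
E waits on D (finishes hour 16, plus 1-hour gap → hour 17), so it starts at hour 17 and finishes at 17 + 1 = hour 18.
F cannot start until E (finishes hour 18); D (finishes hour 16); A (finishes hour 5). The controlling bound is hour 18, so F finishes at 18 + 5 = hour 23.
After D (finishes hour 16), B can start at hour 16 and finishes at hour 24.
G needs all of F (finishes hour 23, plus 3-hour gap → hour 26); B (finishes hour 24). That puts its earliest start at hour 26; it finishes at 26 + 8 = hour 34.
All tasks are finished once the last one completes. Finish times: A at 5, B at 24, C at 4, D at 16, E at 18, F at 23, G at 34. The latest is hour 34.

34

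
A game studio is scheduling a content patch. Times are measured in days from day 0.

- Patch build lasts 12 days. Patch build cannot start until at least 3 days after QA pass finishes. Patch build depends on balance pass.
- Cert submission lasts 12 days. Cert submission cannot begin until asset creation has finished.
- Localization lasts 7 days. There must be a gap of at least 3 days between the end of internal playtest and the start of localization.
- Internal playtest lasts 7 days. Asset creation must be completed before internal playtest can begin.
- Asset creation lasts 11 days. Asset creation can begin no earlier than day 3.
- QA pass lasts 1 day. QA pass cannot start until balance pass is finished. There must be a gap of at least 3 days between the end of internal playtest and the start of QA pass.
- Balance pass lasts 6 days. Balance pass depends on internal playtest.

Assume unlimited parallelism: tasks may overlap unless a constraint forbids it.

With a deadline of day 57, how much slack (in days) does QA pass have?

14

Asset creation cannot begin until its own release at day 3. It runs from day 3 to 3 + 11 = day 14.
After asset creation (finishes day 14), internal playtest can start at day 14 and finishes at day 21.
Balance pass waits on internal playtest (finishes day 21), so it starts at day 21 and finishes at 21 + 6 = day 27.
QA pass needs all of balance pass (finishes day 27); internal playtest (finishes day 21, plus 3-day gap → day 24). That puts its earliest start at day 27; it finishes at 27 + 1 = day 28.

Working backward from the deadline:
Patch build has no dependents, so it just needs to finish by day 57. Starting by 57 − 12 = day 45 achieves that.
QA pass has to be done before patch build (must start by day 45, minus 3-day gap → day 42). That means finishing by day 42, i.e. starting by 42 − 1 = day 41.
So QA pass can start as early as day 27 and as late as day 41, giving 41 − 27 = 14 days of slack.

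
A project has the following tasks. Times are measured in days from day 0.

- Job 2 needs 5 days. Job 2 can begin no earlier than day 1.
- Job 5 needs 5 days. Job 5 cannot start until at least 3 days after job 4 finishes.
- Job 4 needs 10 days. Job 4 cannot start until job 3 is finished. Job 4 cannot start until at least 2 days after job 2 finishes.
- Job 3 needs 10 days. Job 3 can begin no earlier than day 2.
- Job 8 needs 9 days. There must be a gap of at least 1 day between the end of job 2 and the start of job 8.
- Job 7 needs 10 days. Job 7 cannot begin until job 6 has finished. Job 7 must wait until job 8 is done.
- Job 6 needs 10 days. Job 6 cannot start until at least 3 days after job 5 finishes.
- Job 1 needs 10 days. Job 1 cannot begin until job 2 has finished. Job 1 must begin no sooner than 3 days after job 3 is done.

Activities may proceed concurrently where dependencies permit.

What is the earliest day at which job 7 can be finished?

After its own release at day 2, job 3 can start at day 2 and finishes at day 12.
After its own release at day 1, job 2 can start at day 1 and finishes at day 6.
After job 2 (finishes day 6, plus 1-day gap → day 7), job 8 can start at day 7 and finishes at day 16.
Job 4 has to wait for job 3 (finishes day 12); job 2 (finishes day 6, plus 2-day gap → day 8). The latest of these is day 12, so job 4 runs day 12 to 12 + 10 = day 22.
Job 5 waits on job 4 (finishes day 22, plus 3-day gap → day 25), so it starts at day 25 and finishes at 25 + 5 = day 30.
Job 6 cannot begin until job 5 (finishes day 30, plus 3-day gap → day 33). It runs from day 33 to 33 + 10 = day 43.
For job 7: job 6 (finishes day 43); job 8 (finishes day 16). Taking the maximum gives a start of day 43, and it finishes at 43 + 10 = day 53.

53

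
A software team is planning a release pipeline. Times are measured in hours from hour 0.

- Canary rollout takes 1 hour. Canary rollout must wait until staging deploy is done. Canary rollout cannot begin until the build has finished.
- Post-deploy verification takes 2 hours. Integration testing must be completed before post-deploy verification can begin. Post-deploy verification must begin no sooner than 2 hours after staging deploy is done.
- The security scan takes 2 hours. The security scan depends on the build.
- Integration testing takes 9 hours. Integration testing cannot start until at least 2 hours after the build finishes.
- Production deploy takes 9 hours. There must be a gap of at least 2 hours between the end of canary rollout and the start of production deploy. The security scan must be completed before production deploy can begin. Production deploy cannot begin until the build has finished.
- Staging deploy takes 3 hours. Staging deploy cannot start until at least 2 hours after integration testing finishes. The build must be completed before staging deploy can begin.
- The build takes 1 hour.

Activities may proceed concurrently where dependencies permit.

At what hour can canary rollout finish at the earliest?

18

Nothing blocks the build, so it runs from hour 0 to hour 1.
Integration testing waits on the build (finishes hour 1, plus 2-hour gap → hour 3), so it starts at hour 3 and finishes at 3 + 9 = hour 12.
Staging deploy cannot start until integration testing (finishes hour 12, plus 2-hour gap → hour 14); the build (finishes hour 1). The controlling bound is hour 14, so staging deploy finishes at 14 + 3 = hour 17.
For canary rollout: staging deploy (finishes hour 17); the build (finishes hour 1). Taking the maximum gives a start of hour 17, and it finishes at 17 + 1 = hour 18.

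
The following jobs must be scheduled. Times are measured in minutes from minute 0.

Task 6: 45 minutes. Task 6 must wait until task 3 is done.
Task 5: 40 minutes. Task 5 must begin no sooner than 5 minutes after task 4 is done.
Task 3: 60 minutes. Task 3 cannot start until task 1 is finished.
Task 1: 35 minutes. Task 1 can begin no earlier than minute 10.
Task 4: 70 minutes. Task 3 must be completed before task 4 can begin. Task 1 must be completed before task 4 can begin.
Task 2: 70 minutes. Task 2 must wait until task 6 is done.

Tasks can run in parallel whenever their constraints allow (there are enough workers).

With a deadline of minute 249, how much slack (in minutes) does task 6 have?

29

Task 1 waits on its own release at minute 10, so it starts at minute 10 and finishes at 10 + 35 = minute 45.
Task 3 cannot begin until task 1 (finishes minute 45). It runs from minute 45 to 45 + 60 = minute 105.
Task 6 waits on task 3 (finishes minute 105), so it starts at minute 105 and finishes at 105 + 45 = minute 150.

Working backward from the deadline:
Nothing follows task 2; the deadline of minute 249 is its only limit. It must start by 249 − 70 = minute 179.
Task 6 has to be done before task 2 (must start by minute 179). That means finishing by minute 179, i.e. starting by 179 − 45 = minute 134.
So task 6 can start as early as minute 105 and as late as minute 134, giving 134 − 105 = 29 minutes of slack.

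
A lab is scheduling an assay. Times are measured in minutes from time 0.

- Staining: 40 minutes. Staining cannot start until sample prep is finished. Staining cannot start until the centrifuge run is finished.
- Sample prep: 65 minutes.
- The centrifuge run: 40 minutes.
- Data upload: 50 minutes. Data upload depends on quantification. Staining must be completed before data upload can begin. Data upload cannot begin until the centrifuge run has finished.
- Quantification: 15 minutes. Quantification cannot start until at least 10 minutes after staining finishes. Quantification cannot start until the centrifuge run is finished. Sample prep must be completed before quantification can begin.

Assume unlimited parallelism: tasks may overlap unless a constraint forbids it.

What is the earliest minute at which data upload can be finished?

Nothing blocks the centrifuge run, so it runs from minute 0 to minute 40.
Sample prep can start immediately at minute 0; it finishes at minute 65.
Staining has to wait for sample prep (finishes minute 65); the centrifuge run (finishes minute 40). The latest of these is minute 65, so staining runs minute 65 to 65 + 40 = minute 105.
Quantification needs all of staining (finishes minute 105, plus 10-minute gap → minute 115); the centrifuge run (finishes minute 40); sample prep (finishes minute 65). That puts its earliest start at minute 115; it finishes at 115 + 15 = minute 130.
Data upload has to wait for quantification (finishes minute 130); staining (finishes minute 105); the centrifuge run (finishes minute 40). The latest of these is minute 130, so data upload runs minute 130 to 130 + 50 = minute 180.

180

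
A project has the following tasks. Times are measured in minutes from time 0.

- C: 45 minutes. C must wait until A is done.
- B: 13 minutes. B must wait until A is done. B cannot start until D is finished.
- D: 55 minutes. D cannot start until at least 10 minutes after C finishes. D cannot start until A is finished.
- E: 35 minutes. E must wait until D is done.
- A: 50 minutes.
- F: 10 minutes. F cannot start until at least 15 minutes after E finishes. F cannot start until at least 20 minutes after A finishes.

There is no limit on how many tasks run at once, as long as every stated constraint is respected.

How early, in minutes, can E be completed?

A can start immediately at minute 0; it finishes at minute 50.
After A (finishes minute 50), C can start at minute 50 and finishes at minute 95.
D cannot start until C (finishes minute 95, plus 10-minute gap → minute 105); A (finishes minute 50). The controlling bound is minute 105, so D finishes at 105 + 55 = minute 160.
E waits on D (finishes minute 160), so it starts at minute 160 and finishes at 160 + 35 = minute 195.

195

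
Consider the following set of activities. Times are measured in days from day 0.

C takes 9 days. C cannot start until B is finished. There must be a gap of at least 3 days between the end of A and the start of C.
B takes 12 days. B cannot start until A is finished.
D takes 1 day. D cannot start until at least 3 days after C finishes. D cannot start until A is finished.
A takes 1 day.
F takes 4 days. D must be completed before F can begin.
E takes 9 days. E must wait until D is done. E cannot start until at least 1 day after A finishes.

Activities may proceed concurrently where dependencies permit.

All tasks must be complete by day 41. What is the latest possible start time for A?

6

E must finish by day 41; it takes 9 days, so it must start by 41 − 9 = day 32.
F has no dependents, so it just needs to finish by day 41. Starting by 41 − 4 = day 37 achieves that.
D must finish in time for E (must start by day 32); F (must start by day 37). The tightest is day 32, so D must start by 32 − 1 = day 31.
Since D (must start by day 31, minus 3-day gap → day 28) depends on it, C must finish by day 28. Backing off its 9-day duration gives a latest start of day 19.
B must finish before C (must start by day 19). With a 12-day duration, B must start by 19 − 12 = day 7.
A feeds B (must start by day 7); C (must start by day 19, minus 3-day gap → day 16); D (must start by day 31); E (must start by day 32, minus 1-day gap → day 31). Taking the minimum, A must finish by day 7 and start by 7 − 1 = day 6.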